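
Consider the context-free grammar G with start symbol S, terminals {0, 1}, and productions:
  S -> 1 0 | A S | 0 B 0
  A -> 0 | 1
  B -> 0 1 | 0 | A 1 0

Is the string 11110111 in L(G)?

no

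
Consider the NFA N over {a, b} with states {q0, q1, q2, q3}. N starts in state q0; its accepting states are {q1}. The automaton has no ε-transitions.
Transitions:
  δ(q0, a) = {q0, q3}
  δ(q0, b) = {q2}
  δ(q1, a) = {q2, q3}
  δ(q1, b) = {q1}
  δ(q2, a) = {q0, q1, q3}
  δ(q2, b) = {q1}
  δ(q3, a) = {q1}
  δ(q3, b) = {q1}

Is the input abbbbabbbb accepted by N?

Start: {q0}
read a: {q0, q3}
read b: {q1, q2}
read b: {q1}
read b: {q1}
read b: {q1}
read a: {q2, q3}
read b: {q1}
read b: {q1}
read b: {q1}
read b: {q1}
Reachable ∩ accepting = {q1} — nonempty.

accepted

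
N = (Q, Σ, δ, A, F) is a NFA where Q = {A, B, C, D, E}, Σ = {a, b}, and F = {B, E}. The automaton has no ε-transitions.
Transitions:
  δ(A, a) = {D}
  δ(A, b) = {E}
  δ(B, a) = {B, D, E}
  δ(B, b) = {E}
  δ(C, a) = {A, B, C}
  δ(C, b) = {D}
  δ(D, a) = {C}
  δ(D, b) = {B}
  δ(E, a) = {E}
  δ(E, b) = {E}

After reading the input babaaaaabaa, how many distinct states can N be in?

Start: {A}
read b: {E}
read a: {E}
read b: {E}
read a: {E}
read a: {E}
read a: {E}
read a: {E}
read a: {E}
read b: {E}
read a: {E}
read a: {E}
Final reachable set {E} has 1 state.

1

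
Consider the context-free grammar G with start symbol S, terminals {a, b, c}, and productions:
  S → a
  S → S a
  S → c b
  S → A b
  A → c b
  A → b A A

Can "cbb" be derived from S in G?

yes

S ⇒ Ab ⇒ cbb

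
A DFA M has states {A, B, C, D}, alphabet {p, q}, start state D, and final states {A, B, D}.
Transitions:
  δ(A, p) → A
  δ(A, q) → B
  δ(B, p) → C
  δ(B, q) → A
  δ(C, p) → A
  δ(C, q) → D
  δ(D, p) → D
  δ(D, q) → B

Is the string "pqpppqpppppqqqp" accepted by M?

D --p--> D
D --q--> B
B --p--> C
C --p--> A
A --p--> A
A --q--> B
B --p--> C
C --p--> A
A --p--> A
A --p--> A
A --p--> A
A --q--> B
B --q--> A
A --q--> B
B --p--> C
End in state C, which is not an accepting state.

rejected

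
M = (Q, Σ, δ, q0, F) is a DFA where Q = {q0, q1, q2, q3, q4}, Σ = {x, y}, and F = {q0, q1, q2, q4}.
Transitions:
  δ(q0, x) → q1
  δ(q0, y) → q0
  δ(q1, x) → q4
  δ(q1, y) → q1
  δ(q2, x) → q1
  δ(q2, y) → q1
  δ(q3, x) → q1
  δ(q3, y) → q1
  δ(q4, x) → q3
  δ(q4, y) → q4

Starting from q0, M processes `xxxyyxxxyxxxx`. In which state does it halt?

q0 --x--> q1
q1 --x--> q4
q4 --x--> q3
q3 --y--> q1
q1 --y--> q1
q1 --x--> q4
q4 --x--> q3
q3 --x--> q1
q1 --y--> q1
q1 --x--> q4
q4 --x--> q3
q3 --x--> q1
q1 --x--> q4

q4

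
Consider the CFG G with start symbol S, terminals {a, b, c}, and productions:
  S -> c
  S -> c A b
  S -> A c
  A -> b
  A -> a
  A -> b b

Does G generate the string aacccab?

no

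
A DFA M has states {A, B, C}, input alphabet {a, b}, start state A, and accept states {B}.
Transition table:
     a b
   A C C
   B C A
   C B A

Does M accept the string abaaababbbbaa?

rejected

A --a--> C
C --b--> A
A --a--> C
C --a--> B
B --a--> C
C --b--> A
A --a--> C
C --b--> A
A --b--> C
C --b--> A
A --b--> C
C --a--> B
B --a--> C
End in state C, which is not an accepting state.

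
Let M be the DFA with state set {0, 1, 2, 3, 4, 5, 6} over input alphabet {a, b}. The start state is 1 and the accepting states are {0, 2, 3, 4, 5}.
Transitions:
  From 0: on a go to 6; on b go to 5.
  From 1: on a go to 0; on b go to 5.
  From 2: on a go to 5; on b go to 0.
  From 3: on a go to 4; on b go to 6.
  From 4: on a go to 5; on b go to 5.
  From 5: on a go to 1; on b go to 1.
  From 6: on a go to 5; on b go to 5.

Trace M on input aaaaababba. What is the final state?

1 --a--> 0
0 --a--> 6
6 --a--> 5
5 --a--> 1
1 --a--> 0
0 --b--> 5
5 --a--> 1
1 --b--> 5
5 --b--> 1
1 --a--> 0

0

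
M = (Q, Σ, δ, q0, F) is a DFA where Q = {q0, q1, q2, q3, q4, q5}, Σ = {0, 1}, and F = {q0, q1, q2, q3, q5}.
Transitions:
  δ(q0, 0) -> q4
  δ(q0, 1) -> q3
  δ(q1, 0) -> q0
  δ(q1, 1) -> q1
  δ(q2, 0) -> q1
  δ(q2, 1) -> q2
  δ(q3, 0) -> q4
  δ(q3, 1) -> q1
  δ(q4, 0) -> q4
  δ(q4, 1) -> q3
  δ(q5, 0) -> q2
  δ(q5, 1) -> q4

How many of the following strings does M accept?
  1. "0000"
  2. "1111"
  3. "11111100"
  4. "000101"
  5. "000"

"0000": rejected
"1111": accepted
"11111100": rejected
"000101": accepted
"000": rejected

2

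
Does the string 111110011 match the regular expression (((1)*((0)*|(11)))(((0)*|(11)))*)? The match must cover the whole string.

Split as 1·11110011: ((1)*((0)*|(11))) matches 1 and (((0)*|(11)))* matches 11110011.

yes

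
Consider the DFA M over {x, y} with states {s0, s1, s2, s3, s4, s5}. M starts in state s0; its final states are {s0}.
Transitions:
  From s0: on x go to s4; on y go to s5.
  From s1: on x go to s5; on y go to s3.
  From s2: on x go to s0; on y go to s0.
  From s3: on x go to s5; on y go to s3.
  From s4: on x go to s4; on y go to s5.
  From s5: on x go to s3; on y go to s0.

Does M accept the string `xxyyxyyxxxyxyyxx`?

s0 --x--> s4
s4 --x--> s4
s4 --y--> s5
s5 --y--> s0
s0 --x--> s4
s4 --y--> s5
s5 --y--> s0
s0 --x--> s4
s4 --x--> s4
s4 --x--> s4
s4 --y--> s5
s5 --x--> s3
s3 --y--> s3
s3 --y--> s3
s3 --x--> s5
s5 --x--> s3
End in state s3, which is not an accepting state.

rejected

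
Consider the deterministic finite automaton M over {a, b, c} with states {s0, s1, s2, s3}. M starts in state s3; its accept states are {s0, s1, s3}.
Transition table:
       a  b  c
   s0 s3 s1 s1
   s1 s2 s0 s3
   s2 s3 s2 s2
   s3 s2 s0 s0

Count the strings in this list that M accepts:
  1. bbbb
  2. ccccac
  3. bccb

3

bbbb: accepted
ccccac: accepted
bccb: accepted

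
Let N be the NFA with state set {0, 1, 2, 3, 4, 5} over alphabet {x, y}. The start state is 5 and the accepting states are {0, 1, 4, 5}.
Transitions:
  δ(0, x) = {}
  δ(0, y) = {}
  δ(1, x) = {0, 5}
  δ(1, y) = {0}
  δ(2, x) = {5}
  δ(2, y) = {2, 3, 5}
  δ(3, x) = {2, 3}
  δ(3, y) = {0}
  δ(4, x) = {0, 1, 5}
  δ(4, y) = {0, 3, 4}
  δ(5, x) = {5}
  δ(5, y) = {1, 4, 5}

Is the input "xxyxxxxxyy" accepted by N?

accepted

Start: {5}
read x: {5}
read x: {5}
read y: {1, 4, 5}
read x: {0, 1, 5}
read x: {0, 5}
read x: {5}
read x: {5}
read x: {5}
read y: {1, 4, 5}
read y: {0, 1, 3, 4, 5}
Reachable ∩ accepting = {0, 1, 4, 5} — nonempty.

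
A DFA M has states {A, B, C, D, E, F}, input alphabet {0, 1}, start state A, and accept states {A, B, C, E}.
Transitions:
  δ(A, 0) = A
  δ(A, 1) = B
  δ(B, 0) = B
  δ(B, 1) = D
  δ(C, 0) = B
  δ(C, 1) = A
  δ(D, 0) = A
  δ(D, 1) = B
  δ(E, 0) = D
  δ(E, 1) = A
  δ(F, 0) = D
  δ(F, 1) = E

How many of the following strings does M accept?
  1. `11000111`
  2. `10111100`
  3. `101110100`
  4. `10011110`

4

`11000111`: accepted
`10111100`: accepted
`101110100`: accepted
`10011110`: accepted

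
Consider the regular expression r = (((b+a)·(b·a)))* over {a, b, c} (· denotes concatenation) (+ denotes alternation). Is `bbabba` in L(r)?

yes

Split into 2 pieces bba · bba; each matches ((b+a)·(b·a)).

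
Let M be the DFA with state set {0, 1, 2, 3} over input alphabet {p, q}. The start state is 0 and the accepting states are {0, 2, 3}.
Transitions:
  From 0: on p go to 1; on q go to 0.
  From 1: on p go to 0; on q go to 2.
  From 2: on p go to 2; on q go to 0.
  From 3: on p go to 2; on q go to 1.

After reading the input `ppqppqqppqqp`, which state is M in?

0 --p--> 1
1 --p--> 0
0 --q--> 0
0 --p--> 1
1 --p--> 0
0 --q--> 0
0 --q--> 0
0 --p--> 1
1 --p--> 0
0 --q--> 0
0 --q--> 0
0 --p--> 1

1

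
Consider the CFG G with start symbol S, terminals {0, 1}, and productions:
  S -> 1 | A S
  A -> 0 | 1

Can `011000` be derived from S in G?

no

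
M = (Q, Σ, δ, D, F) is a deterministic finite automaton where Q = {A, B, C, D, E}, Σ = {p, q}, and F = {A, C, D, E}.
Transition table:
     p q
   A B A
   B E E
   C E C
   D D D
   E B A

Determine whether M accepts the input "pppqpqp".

accepted

D --p--> D
D --p--> D
D --p--> D
D --q--> D
D --p--> D
D --q--> D
D --p--> D
End in state D, which is an accepting state.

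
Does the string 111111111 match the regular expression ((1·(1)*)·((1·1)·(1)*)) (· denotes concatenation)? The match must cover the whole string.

Split as 1·11111111: (1·(1)*) matches 1 and ((1·1)·(1)*) matches 11111111.

yes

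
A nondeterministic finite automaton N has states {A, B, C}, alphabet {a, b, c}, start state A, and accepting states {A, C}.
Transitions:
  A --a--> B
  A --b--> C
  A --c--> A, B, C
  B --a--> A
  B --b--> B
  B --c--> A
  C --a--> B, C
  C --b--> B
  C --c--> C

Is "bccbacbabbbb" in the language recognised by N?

rejected

Start: {A}
read b: {C}
read c: {C}
read c: {C}
read b: {B}
read a: {A}
read c: {A, B, C}
read b: {B, C}
read a: {A, B, C}
read b: {B, C}
read b: {B}
read b: {B}
read b: {B}
Reachable ∩ accepting = {} — empty.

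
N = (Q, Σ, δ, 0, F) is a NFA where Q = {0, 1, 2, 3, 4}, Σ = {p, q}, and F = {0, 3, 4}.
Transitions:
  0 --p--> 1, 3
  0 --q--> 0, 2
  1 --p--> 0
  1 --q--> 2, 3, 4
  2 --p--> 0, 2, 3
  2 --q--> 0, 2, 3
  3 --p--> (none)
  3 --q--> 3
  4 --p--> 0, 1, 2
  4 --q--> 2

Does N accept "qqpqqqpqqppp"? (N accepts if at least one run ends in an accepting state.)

Start: {0}
read q: {0, 2}
read q: {0, 2, 3}
read p: {0, 1, 2, 3}
read q: {0, 2, 3, 4}
read q: {0, 2, 3}
read q: {0, 2, 3}
read p: {0, 1, 2, 3}
read q: {0, 2, 3, 4}
read q: {0, 2, 3}
read p: {0, 1, 2, 3}
read p: {0, 1, 2, 3}
read p: {0, 1, 2, 3}
Reachable ∩ accepting = {0, 3} — nonempty.

accepted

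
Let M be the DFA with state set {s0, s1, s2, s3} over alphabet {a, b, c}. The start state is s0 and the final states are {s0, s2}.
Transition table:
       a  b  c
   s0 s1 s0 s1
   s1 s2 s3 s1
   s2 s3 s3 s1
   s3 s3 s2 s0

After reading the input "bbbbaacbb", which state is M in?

s0 --b--> s0
s0 --b--> s0
s0 --b--> s0
s0 --b--> s0
s0 --a--> s1
s1 --a--> s2
s2 --c--> s1
s1 --b--> s3
s3 --b--> s2

s2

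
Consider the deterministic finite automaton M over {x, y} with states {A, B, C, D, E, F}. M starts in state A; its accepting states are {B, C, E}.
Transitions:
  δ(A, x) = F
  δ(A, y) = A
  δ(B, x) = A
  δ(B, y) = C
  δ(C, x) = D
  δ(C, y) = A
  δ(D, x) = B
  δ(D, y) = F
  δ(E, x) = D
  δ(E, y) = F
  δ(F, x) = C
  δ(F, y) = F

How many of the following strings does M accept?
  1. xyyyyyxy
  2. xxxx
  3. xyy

1

xyyyyyxy: rejected
xxxx: accepted
xyy: rejected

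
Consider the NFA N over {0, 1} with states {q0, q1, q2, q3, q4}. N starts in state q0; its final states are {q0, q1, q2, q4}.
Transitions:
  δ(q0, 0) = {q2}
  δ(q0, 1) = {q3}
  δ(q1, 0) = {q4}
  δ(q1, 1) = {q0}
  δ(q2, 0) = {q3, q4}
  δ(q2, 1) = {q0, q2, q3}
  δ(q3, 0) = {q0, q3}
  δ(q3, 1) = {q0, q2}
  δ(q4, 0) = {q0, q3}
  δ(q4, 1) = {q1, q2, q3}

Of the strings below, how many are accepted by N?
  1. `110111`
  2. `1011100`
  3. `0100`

`110111`: accepted
`1011100`: accepted
`0100`: accepted

3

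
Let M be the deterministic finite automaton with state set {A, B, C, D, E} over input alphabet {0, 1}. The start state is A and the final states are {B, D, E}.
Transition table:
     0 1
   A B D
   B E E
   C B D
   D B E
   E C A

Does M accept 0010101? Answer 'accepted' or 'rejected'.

accepted

A --0--> B
B --0--> E
E --1--> A
A --0--> B
B --1--> E
E --0--> C
C --1--> D
End in state D, which is an accepting state.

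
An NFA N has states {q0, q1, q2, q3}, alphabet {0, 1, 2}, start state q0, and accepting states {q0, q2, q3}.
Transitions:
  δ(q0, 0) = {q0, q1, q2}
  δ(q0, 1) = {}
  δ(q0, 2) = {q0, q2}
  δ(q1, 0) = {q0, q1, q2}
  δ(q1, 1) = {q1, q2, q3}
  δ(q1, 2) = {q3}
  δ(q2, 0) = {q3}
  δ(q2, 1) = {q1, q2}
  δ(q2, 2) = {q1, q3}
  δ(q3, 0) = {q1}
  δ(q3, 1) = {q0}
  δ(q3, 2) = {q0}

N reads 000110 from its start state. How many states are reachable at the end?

Start: {q0}
read 0: {q0, q1, q2}
read 0: {q0, q1, q2, q3}
read 0: {q0, q1, q2, q3}
read 1: {q0, q1, q2, q3}
read 1: {q0, q1, q2, q3}
read 0: {q0, q1, q2, q3}
Final reachable set {q0, q1, q2, q3} has 4 states.

4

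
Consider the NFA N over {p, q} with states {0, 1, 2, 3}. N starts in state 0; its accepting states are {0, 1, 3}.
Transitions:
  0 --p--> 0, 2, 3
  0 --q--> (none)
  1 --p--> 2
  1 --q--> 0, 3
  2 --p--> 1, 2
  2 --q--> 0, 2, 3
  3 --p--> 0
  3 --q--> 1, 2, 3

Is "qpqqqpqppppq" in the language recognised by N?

rejected

Start: {0}
read q: {}
The reachable set is empty and stays empty for the remaining 11 symbols.
Reachable ∩ accepting = {} — empty.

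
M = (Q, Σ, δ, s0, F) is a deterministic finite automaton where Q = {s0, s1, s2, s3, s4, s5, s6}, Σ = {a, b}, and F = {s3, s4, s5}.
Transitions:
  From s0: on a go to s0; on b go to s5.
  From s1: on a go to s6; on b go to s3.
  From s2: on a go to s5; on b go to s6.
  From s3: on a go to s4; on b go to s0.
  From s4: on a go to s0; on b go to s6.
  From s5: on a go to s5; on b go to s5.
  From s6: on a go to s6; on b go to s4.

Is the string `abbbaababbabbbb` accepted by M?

accepted

s0 --a--> s0
s0 --b--> s5
s5 --b--> s5
s5 --b--> s5
s5 --a--> s5
s5 --a--> s5
s5 --b--> s5
s5 --a--> s5
s5 --b--> s5
s5 --b--> s5
s5 --a--> s5
s5 --b--> s5
s5 --b--> s5
s5 --b--> s5
s5 --b--> s5
End in state s5, which is an accepting state.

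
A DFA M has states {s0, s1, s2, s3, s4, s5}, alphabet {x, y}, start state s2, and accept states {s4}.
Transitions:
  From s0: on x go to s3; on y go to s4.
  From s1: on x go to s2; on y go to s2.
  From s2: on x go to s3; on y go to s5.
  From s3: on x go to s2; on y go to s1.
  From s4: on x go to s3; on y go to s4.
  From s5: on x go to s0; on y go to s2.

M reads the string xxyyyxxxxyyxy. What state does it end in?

s1

s2 --x--> s3
s3 --x--> s2
s2 --y--> s5
s5 --y--> s2
s2 --y--> s5
s5 --x--> s0
s0 --x--> s3
s3 --x--> s2
s2 --x--> s3
s3 --y--> s1
s1 --y--> s2
s2 --x--> s3
s3 --y--> s1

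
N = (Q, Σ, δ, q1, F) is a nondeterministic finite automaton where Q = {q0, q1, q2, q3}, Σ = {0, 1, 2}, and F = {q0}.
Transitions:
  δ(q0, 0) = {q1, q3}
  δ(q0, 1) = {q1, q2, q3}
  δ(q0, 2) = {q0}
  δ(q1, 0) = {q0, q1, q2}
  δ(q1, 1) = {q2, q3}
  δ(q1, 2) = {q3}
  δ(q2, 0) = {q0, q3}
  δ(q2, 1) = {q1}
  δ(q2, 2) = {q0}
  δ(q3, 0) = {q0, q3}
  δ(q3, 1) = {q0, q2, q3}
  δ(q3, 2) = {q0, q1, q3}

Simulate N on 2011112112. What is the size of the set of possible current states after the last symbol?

Start: {q1}
read 2: {q3}
read 0: {q0, q3}
read 1: {q0, q1, q2, q3}
read 1: {q0, q1, q2, q3}
read 1: {q0, q1, q2, q3}
read 1: {q0, q1, q2, q3}
read 2: {q0, q1, q3}
read 1: {q0, q1, q2, q3}
read 1: {q0, q1, q2, q3}
read 2: {q0, q1, q3}
Final reachable set {q0, q1, q3} has 3 states.

3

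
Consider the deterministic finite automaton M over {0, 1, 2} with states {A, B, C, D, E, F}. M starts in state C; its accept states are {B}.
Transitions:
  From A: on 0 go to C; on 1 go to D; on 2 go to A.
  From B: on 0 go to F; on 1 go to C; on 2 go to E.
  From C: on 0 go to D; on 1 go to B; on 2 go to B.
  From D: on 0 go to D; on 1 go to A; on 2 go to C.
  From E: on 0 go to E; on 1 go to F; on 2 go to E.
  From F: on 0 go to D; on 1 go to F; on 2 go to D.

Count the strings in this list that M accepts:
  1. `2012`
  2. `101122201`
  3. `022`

1

`2012`: rejected
`101122201`: rejected
`022`: accepted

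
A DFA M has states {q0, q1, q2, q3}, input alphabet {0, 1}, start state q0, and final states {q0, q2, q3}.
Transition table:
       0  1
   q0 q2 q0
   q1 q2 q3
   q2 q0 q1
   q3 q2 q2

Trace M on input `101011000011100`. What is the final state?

q0

q0 --1--> q0
q0 --0--> q2
q2 --1--> q1
q1 --0--> q2
q2 --1--> q1
q1 --1--> q3
q3 --0--> q2
q2 --0--> q0
q0 --0--> q2
q2 --0--> q0
q0 --1--> q0
q0 --1--> q0
q0 --1--> q0
q0 --0--> q2
q2 --0--> q0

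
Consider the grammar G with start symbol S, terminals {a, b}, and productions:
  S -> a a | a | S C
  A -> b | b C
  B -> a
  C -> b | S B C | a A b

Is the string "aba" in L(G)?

no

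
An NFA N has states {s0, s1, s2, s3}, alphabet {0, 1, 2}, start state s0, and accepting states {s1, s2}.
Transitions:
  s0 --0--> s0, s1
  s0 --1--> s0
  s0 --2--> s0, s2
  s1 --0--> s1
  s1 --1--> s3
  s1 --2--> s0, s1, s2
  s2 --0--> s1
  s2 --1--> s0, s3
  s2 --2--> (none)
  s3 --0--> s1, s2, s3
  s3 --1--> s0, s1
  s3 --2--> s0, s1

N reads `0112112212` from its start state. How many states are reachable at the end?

Start: {s0}
read 0: {s0, s1}
read 1: {s0, s3}
read 1: {s0, s1}
read 2: {s0, s1, s2}
read 1: {s0, s3}
read 1: {s0, s1}
read 2: {s0, s1, s2}
read 2: {s0, s1, s2}
read 1: {s0, s3}
read 2: {s0, s1, s2}
Final reachable set {s0, s1, s2} has 3 states.

3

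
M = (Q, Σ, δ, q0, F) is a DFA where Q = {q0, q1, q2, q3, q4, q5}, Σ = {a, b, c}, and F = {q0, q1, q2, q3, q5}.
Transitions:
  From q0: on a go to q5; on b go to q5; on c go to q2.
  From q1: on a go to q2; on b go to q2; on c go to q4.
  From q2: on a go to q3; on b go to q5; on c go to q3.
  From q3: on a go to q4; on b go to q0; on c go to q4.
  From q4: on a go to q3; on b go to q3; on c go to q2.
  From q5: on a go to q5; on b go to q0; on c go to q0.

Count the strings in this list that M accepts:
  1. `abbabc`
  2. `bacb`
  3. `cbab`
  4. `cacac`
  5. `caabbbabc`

`abbabc`: accepted
`bacb`: accepted
`cbab`: accepted
`cacac`: rejected
`caabbbabc`: accepted

4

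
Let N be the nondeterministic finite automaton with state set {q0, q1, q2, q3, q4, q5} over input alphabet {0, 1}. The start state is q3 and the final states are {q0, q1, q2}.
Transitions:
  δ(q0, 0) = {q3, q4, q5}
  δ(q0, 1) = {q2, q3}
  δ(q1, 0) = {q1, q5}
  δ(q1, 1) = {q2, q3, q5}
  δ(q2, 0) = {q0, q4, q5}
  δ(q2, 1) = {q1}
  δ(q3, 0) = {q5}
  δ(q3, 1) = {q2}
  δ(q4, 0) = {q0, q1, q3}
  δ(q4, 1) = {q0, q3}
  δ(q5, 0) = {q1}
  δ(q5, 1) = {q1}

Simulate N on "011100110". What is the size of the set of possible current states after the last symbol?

4

Start: {q3}
read 0: {q5}
read 1: {q1}
read 1: {q2, q3, q5}
read 1: {q1, q2}
read 0: {q0, q1, q4, q5}
read 0: {q0, q1, q3, q4, q5}
read 1: {q0, q1, q2, q3, q5}
read 1: {q1, q2, q3, q5}
read 0: {q0, q1, q4, q5}
Final reachable set {q0, q1, q4, q5} has 4 states.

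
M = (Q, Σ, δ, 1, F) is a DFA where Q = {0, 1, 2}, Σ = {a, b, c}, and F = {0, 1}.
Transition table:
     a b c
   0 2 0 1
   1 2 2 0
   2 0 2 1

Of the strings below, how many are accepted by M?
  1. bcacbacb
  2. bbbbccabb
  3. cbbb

bcacbacb: rejected
bbbbccabb: rejected
cbbb: accepted

1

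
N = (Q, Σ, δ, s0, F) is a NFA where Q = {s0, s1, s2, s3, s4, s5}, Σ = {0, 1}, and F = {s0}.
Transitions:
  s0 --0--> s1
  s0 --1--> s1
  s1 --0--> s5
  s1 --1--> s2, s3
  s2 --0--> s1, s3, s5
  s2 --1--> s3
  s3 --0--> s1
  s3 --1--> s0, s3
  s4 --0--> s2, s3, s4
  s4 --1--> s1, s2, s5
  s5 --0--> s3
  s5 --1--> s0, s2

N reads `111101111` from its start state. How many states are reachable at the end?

Start: {s0}
read 1: {s1}
read 1: {s2, s3}
read 1: {s0, s3}
read 1: {s0, s1, s3}
read 0: {s1, s5}
read 1: {s0, s2, s3}
read 1: {s0, s1, s3}
read 1: {s0, s1, s2, s3}
read 1: {s0, s1, s2, s3}
Final reachable set {s0, s1, s2, s3} has 4 states.

4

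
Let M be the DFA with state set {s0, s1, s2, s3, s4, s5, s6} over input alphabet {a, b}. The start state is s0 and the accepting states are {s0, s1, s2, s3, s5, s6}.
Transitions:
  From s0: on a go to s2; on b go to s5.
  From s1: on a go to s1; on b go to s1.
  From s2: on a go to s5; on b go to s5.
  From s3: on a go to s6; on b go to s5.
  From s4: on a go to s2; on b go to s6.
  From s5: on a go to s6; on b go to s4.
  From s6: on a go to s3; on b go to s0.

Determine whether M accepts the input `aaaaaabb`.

rejected

s0 --a--> s2
s2 --a--> s5
s5 --a--> s6
s6 --a--> s3
s3 --a--> s6
s6 --a--> s3
s3 --b--> s5
s5 --b--> s4
End in state s4, which is not an accepting state.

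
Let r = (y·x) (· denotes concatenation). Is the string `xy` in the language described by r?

No split of xy into u·v has y matching u and x matching v.

no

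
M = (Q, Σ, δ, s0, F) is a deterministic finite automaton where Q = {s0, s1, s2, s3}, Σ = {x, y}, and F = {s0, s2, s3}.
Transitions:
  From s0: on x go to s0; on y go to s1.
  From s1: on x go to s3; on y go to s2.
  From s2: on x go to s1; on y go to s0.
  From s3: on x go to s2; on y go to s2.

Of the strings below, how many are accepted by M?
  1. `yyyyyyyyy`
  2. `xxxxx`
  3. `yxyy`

3

`yyyyyyyyy`: accepted
`xxxxx`: accepted
`yxyy`: accepted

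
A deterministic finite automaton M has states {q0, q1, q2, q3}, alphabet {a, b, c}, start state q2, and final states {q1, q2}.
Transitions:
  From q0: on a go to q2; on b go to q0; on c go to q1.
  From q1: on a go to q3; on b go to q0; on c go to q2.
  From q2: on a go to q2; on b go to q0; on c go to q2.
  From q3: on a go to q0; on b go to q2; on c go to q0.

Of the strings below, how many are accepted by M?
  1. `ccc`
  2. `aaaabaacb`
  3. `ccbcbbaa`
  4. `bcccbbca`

2

`ccc`: accepted
`aaaabaacb`: rejected
`ccbcbbaa`: accepted
`bcccbbca`: rejected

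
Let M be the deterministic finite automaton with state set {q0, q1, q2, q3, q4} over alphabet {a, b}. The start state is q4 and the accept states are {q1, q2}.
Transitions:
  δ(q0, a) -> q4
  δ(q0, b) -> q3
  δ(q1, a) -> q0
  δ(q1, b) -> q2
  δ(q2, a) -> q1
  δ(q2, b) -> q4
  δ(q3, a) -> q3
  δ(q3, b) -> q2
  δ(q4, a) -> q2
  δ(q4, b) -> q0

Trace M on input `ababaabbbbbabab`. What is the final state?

q2

q4 --a--> q2
q2 --b--> q4
q4 --a--> q2
q2 --b--> q4
q4 --a--> q2
q2 --a--> q1
q1 --b--> q2
q2 --b--> q4
q4 --b--> q0
q0 --b--> q3
q3 --b--> q2
q2 --a--> q1
q1 --b--> q2
q2 --a--> q1
q1 --b--> q2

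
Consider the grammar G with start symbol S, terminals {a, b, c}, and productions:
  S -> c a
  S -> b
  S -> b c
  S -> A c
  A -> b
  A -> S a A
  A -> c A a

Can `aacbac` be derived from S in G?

no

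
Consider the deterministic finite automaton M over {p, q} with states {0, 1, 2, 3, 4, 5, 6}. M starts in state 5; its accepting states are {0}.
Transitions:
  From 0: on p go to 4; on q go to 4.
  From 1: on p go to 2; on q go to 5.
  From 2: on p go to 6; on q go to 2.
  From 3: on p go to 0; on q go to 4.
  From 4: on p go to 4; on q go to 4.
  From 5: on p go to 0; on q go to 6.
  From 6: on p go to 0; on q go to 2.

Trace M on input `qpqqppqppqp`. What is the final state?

5 --q--> 6
6 --p--> 0
0 --q--> 4
4 --q--> 4
4 --p--> 4
4 --p--> 4
4 --q--> 4
4 --p--> 4
4 --p--> 4
4 --q--> 4
4 --p--> 4

4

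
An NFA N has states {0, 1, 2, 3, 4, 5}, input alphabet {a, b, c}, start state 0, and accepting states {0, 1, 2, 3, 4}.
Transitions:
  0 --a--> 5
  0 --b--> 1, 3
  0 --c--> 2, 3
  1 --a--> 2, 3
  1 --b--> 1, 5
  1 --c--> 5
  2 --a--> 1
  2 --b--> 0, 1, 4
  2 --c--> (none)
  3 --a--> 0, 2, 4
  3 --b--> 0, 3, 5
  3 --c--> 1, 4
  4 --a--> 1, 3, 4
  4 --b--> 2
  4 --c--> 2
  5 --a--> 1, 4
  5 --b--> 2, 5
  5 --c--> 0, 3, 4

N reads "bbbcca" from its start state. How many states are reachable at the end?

6

Start: {0}
read b: {1, 3}
read b: {0, 1, 3, 5}
read b: {0, 1, 2, 3, 5}
read c: {0, 1, 2, 3, 4, 5}
read c: {0, 1, 2, 3, 4, 5}
read a: {0, 1, 2, 3, 4, 5}
Final reachable set {0, 1, 2, 3, 4, 5} has 6 states.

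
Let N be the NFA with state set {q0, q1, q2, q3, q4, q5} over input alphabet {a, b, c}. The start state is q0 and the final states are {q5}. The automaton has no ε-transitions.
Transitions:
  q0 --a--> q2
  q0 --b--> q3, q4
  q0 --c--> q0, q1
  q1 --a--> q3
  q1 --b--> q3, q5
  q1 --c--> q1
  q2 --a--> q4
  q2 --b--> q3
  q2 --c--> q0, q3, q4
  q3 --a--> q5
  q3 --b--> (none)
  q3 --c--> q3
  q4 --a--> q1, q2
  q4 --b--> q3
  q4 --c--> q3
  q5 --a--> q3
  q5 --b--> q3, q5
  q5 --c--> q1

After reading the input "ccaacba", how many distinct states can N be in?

Start: {q0}
read c: {q0, q1}
read c: {q0, q1}
read a: {q2, q3}
read a: {q4, q5}
read c: {q1, q3}
read b: {q3, q5}
read a: {q3, q5}
Final reachable set {q3, q5} has 2 states.

2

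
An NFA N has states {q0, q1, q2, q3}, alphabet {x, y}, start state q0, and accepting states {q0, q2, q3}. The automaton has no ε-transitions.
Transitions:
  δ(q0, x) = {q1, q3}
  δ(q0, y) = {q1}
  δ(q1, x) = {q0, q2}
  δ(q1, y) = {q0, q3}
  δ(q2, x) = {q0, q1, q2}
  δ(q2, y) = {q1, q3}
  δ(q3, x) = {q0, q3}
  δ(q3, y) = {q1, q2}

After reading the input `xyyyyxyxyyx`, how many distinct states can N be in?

Start: {q0}
read x: {q1, q3}
read y: {q0, q1, q2, q3}
read y: {q0, q1, q2, q3}
read y: {q0, q1, q2, q3}
read y: {q0, q1, q2, q3}
read x: {q0, q1, q2, q3}
read y: {q0, q1, q2, q3}
read x: {q0, q1, q2, q3}
read y: {q0, q1, q2, q3}
read y: {q0, q1, q2, q3}
read x: {q0, q1, q2, q3}
Final reachable set {q0, q1, q2, q3} has 4 states.

4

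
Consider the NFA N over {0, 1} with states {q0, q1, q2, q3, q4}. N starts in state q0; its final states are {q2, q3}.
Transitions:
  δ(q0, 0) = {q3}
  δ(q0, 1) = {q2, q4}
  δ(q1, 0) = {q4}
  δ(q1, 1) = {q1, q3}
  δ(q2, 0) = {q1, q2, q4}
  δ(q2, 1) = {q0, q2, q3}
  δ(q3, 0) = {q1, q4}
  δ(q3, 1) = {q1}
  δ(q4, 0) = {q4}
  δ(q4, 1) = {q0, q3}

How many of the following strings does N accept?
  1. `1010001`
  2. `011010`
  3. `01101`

`1010001`: accepted
`011010`: accepted
`01101`: accepted

3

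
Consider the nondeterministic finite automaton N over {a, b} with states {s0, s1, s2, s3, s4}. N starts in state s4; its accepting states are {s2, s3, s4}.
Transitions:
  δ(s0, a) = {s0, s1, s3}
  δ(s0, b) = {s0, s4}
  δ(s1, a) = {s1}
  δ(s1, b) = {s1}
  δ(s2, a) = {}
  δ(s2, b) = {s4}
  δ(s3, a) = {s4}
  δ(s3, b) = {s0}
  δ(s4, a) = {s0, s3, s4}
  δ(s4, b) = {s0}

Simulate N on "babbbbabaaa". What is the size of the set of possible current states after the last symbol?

Start: {s4}
read b: {s0}
read a: {s0, s1, s3}
read b: {s0, s1, s4}
read b: {s0, s1, s4}
read b: {s0, s1, s4}
read b: {s0, s1, s4}
read a: {s0, s1, s3, s4}
read b: {s0, s1, s4}
read a: {s0, s1, s3, s4}
read a: {s0, s1, s3, s4}
read a: {s0, s1, s3, s4}
Final reachable set {s0, s1, s3, s4} has 4 states.

4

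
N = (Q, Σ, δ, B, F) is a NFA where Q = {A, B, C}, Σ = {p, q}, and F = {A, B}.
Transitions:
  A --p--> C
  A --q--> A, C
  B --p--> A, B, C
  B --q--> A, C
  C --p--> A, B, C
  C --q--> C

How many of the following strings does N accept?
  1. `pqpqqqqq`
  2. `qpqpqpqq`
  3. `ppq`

3

`pqpqqqqq`: accepted
`qpqpqpqq`: accepted
`ppq`: accepted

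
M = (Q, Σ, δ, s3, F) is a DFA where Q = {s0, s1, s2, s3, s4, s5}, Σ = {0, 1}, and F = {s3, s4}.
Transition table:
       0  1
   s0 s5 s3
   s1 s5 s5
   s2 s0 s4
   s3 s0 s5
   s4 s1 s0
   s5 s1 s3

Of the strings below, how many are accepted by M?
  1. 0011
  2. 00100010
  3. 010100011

0011: rejected
00100010: rejected
010100011: accepted

1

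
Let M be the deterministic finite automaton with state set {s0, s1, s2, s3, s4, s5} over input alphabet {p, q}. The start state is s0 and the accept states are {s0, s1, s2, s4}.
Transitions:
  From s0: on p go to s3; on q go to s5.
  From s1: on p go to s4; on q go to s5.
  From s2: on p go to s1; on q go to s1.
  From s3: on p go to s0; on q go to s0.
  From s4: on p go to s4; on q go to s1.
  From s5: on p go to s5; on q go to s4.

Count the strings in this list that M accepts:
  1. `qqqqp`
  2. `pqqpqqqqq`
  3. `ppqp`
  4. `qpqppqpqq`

1

`qqqqp`: rejected
`pqqpqqqqq`: accepted
`ppqp`: rejected
`qpqppqpqq`: rejected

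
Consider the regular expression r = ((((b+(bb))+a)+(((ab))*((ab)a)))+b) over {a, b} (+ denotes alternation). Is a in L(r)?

yes

The left alternative (((b+(bb))+a)+(((ab))*((ab)a))) matches a.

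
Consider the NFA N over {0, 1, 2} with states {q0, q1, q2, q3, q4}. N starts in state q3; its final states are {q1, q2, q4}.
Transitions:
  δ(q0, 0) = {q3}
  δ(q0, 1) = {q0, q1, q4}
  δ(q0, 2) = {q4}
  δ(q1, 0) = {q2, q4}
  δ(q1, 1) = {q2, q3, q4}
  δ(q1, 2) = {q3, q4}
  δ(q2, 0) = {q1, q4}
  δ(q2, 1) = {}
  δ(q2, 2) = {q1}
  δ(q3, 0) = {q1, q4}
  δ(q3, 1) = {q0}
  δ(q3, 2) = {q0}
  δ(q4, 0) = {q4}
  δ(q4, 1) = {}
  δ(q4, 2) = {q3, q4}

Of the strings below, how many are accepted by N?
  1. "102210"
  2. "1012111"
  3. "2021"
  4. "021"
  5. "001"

1

"102210": rejected
"1012111": rejected
"2021": accepted
"021": rejected
"001": rejected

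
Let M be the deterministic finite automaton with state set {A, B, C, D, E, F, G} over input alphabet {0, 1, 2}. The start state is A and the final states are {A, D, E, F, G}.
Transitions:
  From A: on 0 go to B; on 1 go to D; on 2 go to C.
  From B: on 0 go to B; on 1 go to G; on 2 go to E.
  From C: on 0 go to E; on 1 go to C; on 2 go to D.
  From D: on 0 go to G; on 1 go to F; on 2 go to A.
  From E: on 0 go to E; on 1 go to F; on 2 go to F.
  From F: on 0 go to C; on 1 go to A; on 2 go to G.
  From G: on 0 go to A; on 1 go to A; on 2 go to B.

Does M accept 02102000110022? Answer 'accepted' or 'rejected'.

A --0--> B
B --2--> E
E --1--> F
F --0--> C
C --2--> D
D --0--> G
G --0--> A
A --0--> B
B --1--> G
G --1--> A
A --0--> B
B --0--> B
B --2--> E
E --2--> F
End in state F, which is an accepting state.

accepted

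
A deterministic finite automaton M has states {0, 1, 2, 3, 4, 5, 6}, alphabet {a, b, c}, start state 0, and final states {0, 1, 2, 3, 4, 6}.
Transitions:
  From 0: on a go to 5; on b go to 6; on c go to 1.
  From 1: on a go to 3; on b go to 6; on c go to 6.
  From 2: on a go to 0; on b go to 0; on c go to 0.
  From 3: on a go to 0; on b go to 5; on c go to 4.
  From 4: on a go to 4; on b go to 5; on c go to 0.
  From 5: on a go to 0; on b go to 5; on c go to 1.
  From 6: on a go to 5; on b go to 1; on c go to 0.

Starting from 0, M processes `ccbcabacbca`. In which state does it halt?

0 --c--> 1
1 --c--> 6
6 --b--> 1
1 --c--> 6
6 --a--> 5
5 --b--> 5
5 --a--> 0
0 --c--> 1
1 --b--> 6
6 --c--> 0
0 --a--> 5

5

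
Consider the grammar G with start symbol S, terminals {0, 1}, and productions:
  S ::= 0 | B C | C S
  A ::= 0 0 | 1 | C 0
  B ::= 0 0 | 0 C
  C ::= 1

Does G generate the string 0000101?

no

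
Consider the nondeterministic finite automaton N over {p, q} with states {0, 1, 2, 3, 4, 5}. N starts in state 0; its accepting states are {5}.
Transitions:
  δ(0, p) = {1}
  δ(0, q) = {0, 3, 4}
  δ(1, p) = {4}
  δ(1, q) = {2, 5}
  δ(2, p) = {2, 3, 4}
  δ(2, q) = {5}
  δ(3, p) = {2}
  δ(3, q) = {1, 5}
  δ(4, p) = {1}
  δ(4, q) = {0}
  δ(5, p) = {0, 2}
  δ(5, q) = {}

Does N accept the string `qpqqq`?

rejected

Start: {0}
read q: {0, 3, 4}
read p: {1, 2}
read q: {2, 5}
read q: {5}
read q: {}
Reachable ∩ accepting = {} — empty.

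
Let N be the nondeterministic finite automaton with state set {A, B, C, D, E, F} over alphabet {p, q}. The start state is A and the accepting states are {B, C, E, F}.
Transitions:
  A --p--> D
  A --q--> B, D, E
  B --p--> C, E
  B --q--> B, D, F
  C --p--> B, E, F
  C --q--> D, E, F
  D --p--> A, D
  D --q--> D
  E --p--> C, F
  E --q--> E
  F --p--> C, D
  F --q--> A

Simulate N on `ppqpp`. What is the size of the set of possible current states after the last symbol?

Start: {A}
read p: {D}
read p: {A, D}
read q: {B, D, E}
read p: {A, C, D, E, F}
read p: {A, B, C, D, E, F}
Final reachable set {A, B, C, D, E, F} has 6 states.

6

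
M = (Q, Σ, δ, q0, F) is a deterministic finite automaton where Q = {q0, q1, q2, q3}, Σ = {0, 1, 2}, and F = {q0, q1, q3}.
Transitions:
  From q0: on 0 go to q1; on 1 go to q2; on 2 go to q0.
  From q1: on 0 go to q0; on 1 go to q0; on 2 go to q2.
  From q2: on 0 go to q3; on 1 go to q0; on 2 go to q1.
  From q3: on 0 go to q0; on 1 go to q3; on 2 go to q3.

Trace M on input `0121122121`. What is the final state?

q0

q0 --0--> q1
q1 --1--> q0
q0 --2--> q0
q0 --1--> q2
q2 --1--> q0
q0 --2--> q0
q0 --2--> q0
q0 --1--> q2
q2 --2--> q1
q1 --1--> q0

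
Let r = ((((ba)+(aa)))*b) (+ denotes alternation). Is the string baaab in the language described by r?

yes

Split as baaa·b: (((ba)+(aa)))* matches baaa and b matches b.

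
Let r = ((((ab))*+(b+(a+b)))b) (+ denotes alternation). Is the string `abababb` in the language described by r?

yes

Split as ababab·b: (((ab))*+(b+(a+b))) matches ababab and b matches b.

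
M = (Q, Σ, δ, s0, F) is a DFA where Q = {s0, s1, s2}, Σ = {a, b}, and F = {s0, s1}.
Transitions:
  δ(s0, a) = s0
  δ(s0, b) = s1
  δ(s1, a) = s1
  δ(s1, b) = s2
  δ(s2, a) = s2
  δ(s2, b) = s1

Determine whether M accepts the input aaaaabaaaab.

s0 --a--> s0
s0 --a--> s0
s0 --a--> s0
s0 --a--> s0
s0 --a--> s0
s0 --b--> s1
s1 --a--> s1
s1 --a--> s1
s1 --a--> s1
s1 --a--> s1
s1 --b--> s2
End in state s2, which is not an accepting state.

rejected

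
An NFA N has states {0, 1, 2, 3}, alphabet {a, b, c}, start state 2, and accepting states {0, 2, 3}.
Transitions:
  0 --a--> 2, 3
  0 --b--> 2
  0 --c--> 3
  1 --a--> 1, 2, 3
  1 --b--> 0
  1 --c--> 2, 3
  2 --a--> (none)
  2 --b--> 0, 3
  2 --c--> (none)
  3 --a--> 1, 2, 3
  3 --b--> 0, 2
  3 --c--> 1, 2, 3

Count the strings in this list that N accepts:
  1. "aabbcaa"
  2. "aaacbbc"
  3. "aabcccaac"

"aabbcaa": rejected
"aaacbbc": rejected
"aabcccaac": rejected

0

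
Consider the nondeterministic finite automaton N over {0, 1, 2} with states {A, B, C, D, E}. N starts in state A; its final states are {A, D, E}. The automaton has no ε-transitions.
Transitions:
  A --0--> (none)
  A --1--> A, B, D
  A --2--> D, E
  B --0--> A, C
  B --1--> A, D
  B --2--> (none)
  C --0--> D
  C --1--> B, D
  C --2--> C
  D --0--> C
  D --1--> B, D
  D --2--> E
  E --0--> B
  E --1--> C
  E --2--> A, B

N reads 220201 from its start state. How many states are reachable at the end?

3

Start: {A}
read 2: {D, E}
read 2: {A, B, E}
read 0: {A, B, C}
read 2: {C, D, E}
read 0: {B, C, D}
read 1: {A, B, D}
Final reachable set {A, B, D} has 3 states.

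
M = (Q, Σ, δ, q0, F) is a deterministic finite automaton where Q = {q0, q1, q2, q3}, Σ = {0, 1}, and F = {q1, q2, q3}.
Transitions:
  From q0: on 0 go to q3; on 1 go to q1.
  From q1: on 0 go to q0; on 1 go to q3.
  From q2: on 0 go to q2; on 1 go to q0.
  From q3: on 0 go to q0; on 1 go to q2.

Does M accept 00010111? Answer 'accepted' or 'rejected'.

accepted

q0 --0--> q3
q3 --0--> q0
q0 --0--> q3
q3 --1--> q2
q2 --0--> q2
q2 --1--> q0
q0 --1--> q1
q1 --1--> q3
End in state q3, which is an accepting state.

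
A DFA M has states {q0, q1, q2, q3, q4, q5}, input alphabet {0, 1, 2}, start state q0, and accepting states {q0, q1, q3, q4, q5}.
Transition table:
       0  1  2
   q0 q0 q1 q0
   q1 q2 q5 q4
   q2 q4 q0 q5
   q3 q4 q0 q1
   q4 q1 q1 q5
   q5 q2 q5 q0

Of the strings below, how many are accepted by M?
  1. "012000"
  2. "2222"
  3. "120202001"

"012000": accepted
"2222": accepted
"120202001": accepted

3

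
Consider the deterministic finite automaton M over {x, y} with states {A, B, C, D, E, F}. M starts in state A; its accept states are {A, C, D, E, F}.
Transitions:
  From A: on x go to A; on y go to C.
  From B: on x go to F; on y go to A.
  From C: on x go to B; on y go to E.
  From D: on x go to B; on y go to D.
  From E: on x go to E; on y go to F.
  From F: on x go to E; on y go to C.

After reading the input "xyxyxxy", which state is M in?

C

A --x--> A
A --y--> C
C --x--> B
B --y--> A
A --x--> A
A --x--> A
A --y--> C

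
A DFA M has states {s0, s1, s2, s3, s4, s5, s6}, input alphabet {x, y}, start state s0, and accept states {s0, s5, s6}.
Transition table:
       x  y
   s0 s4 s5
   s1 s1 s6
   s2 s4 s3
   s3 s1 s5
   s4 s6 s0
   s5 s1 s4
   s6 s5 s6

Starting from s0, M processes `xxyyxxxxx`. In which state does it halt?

s0 --x--> s4
s4 --x--> s6
s6 --y--> s6
s6 --y--> s6
s6 --x--> s5
s5 --x--> s1
s1 --x--> s1
s1 --x--> s1
s1 --x--> s1

s1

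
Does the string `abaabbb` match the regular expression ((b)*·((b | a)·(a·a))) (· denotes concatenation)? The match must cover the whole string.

No split of abaabbb into u·v has (b)* matching u and ((b|a)·(a·a)) matching v.

no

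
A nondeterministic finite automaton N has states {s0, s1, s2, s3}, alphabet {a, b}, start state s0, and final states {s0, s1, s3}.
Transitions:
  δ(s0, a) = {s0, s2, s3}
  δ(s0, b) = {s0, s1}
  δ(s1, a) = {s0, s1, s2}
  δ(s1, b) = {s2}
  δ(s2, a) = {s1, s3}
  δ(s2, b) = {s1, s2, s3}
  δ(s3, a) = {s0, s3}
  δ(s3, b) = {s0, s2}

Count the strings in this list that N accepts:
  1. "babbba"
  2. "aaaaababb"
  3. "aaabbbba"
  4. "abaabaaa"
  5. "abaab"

"babbba": accepted
"aaaaababb": accepted
"aaabbbba": accepted
"abaabaaa": accepted
"abaab": accepted

5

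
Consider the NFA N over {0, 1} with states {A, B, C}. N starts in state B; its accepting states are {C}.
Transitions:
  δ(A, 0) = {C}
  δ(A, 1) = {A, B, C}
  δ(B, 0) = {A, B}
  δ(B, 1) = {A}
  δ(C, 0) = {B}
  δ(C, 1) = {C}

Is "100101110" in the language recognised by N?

rejected

Start: {B}
read 1: {A}
read 0: {C}
read 0: {B}
read 1: {A}
read 0: {C}
read 1: {C}
read 1: {C}
read 1: {C}
read 0: {B}
Reachable ∩ accepting = {} — empty.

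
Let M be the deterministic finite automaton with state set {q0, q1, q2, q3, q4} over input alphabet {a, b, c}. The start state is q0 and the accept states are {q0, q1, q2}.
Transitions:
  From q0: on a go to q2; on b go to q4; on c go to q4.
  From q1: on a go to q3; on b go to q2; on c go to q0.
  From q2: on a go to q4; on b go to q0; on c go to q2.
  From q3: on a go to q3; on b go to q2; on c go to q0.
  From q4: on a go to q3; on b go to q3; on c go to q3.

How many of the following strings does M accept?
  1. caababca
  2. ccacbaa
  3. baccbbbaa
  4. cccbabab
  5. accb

caababca: accepted
ccacbaa: rejected
baccbbbaa: rejected
cccbabab: rejected
accb: accepted

2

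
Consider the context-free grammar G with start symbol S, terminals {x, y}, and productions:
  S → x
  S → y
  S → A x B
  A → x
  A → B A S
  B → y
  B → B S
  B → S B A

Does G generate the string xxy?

S ⇒ AxB ⇒ xxB ⇒ xxy

yes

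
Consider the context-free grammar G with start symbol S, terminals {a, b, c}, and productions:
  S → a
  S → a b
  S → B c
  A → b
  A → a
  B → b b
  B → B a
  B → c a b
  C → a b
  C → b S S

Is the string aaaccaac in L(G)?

no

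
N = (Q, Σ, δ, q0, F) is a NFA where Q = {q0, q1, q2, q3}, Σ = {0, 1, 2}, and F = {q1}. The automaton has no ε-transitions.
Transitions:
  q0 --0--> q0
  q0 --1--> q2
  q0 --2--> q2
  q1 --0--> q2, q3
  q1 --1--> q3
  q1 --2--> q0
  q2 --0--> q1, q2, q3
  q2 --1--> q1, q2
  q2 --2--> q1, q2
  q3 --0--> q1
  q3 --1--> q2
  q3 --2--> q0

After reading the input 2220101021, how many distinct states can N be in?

3

Start: {q0}
read 2: {q2}
read 2: {q1, q2}
read 2: {q0, q1, q2}
read 0: {q0, q1, q2, q3}
read 1: {q1, q2, q3}
read 0: {q1, q2, q3}
read 1: {q1, q2, q3}
read 0: {q1, q2, q3}
read 2: {q0, q1, q2}
read 1: {q1, q2, q3}
Final reachable set {q1, q2, q3} has 3 states.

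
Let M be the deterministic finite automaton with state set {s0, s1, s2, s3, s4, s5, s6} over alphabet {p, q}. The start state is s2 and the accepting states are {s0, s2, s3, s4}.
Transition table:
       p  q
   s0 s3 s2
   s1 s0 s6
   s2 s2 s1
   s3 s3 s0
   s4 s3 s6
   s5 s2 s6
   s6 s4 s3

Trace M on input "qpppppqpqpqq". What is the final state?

s2 --q--> s1
s1 --p--> s0
s0 --p--> s3
s3 --p--> s3
s3 --p--> s3
s3 --p--> s3
s3 --q--> s0
s0 --p--> s3
s3 --q--> s0
s0 --p--> s3
s3 --q--> s0
s0 --q--> s2

s2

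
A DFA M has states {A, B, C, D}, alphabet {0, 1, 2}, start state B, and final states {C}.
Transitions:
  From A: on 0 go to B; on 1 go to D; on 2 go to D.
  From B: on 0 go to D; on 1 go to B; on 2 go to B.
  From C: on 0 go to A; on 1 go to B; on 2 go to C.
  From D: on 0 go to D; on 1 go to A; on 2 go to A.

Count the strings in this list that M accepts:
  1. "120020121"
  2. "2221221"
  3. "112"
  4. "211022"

0

"120020121": rejected
"2221221": rejected
"112": rejected
"211022": rejected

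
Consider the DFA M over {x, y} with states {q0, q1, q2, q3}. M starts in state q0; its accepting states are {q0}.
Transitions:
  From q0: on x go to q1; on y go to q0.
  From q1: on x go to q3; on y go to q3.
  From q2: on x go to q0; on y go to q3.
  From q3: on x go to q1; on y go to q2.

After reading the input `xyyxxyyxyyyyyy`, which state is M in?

q0

q0 --x--> q1
q1 --y--> q3
q3 --y--> q2
q2 --x--> q0
q0 --x--> q1
q1 --y--> q3
q3 --y--> q2
q2 --x--> q0
q0 --y--> q0
q0 --y--> q0
q0 --y--> q0
q0 --y--> q0
q0 --y--> q0
q0 --y--> q0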